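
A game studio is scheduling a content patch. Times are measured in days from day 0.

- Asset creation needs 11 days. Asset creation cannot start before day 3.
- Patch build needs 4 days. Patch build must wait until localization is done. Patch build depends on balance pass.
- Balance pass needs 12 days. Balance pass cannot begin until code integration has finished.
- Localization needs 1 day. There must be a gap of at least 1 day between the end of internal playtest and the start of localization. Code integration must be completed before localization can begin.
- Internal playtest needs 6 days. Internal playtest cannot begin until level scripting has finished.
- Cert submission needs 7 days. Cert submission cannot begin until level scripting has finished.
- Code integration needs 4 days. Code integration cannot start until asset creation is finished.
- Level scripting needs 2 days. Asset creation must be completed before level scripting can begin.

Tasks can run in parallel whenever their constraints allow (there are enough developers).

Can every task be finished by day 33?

After its own release at day 3, asset creation can start at day 3 and finishes at day 14.
Code integration cannot begin until asset creation (finishes day 14). It runs from day 14 to 14 + 4 = day 18.
Balance pass waits on code integration (finishes day 18), so it starts at day 18 and finishes at 18 + 12 = day 30.
After asset creation (finishes day 14), level scripting can start at day 14 and finishes at day 16.
After level scripting (finishes day 16), cert submission can start at day 16 and finishes at day 23.
Internal playtest cannot begin until level scripting (finishes day 16). It runs from day 16 to 16 + 6 = day 22.
Localization has to wait for internal playtest (finishes day 22, plus 1-day gap → day 23); code integration (finishes day 18). The latest of these is day 23, so localization runs day 23 to 23 + 1 = day 24.
Patch build needs all of localization (finishes day 24); balance pass (finishes day 30). That puts its earliest start at day 30; it finishes at 30 + 4 = day 34.
The earliest everything can be done is day 34, which is after the deadline of 33, so it is not possible.

No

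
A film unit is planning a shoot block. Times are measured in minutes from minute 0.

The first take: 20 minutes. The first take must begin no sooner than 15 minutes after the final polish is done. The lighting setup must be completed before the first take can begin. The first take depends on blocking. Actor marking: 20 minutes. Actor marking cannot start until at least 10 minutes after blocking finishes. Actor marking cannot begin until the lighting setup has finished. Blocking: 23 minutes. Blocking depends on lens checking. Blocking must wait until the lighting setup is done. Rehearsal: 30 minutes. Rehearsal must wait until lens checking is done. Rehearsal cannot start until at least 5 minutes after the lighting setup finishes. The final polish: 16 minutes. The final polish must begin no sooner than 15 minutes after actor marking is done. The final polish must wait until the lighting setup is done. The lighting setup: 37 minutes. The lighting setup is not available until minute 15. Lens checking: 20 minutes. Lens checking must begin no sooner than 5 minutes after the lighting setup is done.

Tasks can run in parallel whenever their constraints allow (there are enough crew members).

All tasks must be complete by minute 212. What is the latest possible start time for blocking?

93

To finish by minute 212, the first take (duration 20) must start no later than minute 192.
Since the first take (must start by minute 192, minus 15-minute gap → minute 177) depends on it, the final polish must finish by minute 177. Backing off its 16-minute duration gives a latest start of minute 161.
Actor marking must finish before the final polish (must start by minute 161, minus 15-minute gap → minute 146). With a 20-minute duration, actor marking must start by 146 − 20 = minute 126.
Blocking has several dependents: actor marking (must start by minute 126, minus 10-minute gap → minute 116); the first take (must start by minute 192). The earliest of those limits is minute 116, so blocking must start by 116 − 23 = minute 93.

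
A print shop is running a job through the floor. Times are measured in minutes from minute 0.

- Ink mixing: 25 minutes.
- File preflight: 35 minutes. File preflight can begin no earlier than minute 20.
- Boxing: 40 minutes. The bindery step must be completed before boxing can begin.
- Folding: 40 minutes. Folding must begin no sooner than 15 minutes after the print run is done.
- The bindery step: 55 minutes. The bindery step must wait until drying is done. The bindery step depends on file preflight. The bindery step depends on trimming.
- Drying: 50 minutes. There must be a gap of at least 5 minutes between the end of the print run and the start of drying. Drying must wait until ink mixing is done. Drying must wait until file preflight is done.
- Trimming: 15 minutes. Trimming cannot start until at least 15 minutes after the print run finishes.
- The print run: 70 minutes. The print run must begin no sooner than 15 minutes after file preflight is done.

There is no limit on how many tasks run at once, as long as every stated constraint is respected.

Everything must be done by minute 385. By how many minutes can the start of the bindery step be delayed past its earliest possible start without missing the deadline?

95

Ink mixing has no prerequisites, so it starts at minute 0 and finishes at minute 25.
File preflight cannot begin until its own release at minute 20. It runs from minute 20 to 20 + 35 = minute 55.
After file preflight (finishes minute 55, plus 15-minute gap → minute 70), the print run can start at minute 70 and finishes at minute 140.
After the print run (finishes minute 140, plus 15-minute gap → minute 155), trimming can start at minute 155 and finishes at minute 170.
Drying cannot start until the print run (finishes minute 140, plus 5-minute gap → minute 145); ink mixing (finishes minute 25); file preflight (finishes minute 55). The controlling bound is minute 145, so drying finishes at 145 + 50 = minute 195.
The bindery step needs all of drying (finishes minute 195); file preflight (finishes minute 55); trimming (finishes minute 170). That puts its earliest start at minute 195; it finishes at 195 + 55 = minute 250.

Working backward from the deadline:
Boxing must finish by minute 385; it takes 40 minutes, so it must start by 385 − 40 = minute 345.
The bindery step has to be done before boxing (must start by minute 345). That means finishing by minute 345, i.e. starting by 345 − 55 = minute 290.
So the bindery step can start as early as minute 195 and as late as minute 290, giving 290 − 195 = 95 minutes of slack.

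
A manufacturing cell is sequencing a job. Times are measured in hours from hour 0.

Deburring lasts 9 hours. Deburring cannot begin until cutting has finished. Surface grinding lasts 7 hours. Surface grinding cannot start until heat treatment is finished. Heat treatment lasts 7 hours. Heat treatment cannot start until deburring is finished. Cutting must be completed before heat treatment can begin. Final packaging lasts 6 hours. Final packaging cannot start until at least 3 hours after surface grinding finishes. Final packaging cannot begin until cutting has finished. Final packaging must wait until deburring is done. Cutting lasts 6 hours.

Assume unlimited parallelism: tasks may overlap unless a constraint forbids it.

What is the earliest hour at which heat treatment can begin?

Nothing blocks cutting, so it runs from hour 0 to hour 6.
Deburring cannot begin until cutting (finishes hour 6). It runs from hour 6 to 6 + 9 = hour 15.
Heat treatment waits on deburring (finishes hour 15); cutting (finishes hour 6). The latest of these is hour 15, which is the earliest heat treatment can start.

15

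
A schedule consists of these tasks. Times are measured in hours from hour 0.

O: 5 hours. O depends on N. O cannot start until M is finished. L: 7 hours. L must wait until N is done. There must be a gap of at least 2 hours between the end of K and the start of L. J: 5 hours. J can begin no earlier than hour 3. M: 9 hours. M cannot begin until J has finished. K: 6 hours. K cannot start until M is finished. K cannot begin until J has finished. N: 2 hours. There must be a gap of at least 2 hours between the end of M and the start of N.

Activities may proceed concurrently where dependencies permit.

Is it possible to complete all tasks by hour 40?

J waits on its own release at hour 3, so it starts at hour 3 and finishes at 3 + 5 = hour 8.
M cannot begin until J (finishes hour 8). It runs from hour 8 to 8 + 9 = hour 17.
N cannot begin until M (finishes hour 17, plus 2-hour gap → hour 19). It runs from hour 19 to 19 + 2 = hour 21.
O cannot start until N (finishes hour 21); M (finishes hour 17). The controlling bound is hour 21, so O finishes at 21 + 5 = hour 26.
K needs all of M (finishes hour 17); J (finishes hour 8). That puts its earliest start at hour 17; it finishes at 17 + 6 = hour 23.
For L: N (finishes hour 21); K (finishes hour 23, plus 2-hour gap → hour 25). Taking the maximum gives a start of hour 25, and it finishes at 25 + 7 = hour 32.
Every task is finished by hour 32, which is no later than the deadline of 40, so the schedule is feasible.

Yes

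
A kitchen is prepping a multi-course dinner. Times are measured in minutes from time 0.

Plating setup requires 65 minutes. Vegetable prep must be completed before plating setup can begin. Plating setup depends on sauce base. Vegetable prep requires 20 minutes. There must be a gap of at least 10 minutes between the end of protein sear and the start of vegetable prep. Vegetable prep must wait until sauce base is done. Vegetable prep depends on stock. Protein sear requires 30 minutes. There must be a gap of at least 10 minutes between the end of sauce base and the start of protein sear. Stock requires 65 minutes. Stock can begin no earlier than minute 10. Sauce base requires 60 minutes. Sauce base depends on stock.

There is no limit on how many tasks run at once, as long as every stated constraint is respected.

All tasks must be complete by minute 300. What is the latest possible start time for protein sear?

Nothing follows plating setup; the deadline of minute 300 is its only limit. It must start by 300 − 65 = minute 235.
Since plating setup (must start by minute 235) depends on it, vegetable prep must finish by minute 235. Backing off its 20-minute duration gives a latest start of minute 215.
Protein sear has to be done before vegetable prep (must start by minute 215, minus 10-minute gap → minute 205). That means finishing by minute 205, i.e. starting by 205 − 30 = minute 175.

175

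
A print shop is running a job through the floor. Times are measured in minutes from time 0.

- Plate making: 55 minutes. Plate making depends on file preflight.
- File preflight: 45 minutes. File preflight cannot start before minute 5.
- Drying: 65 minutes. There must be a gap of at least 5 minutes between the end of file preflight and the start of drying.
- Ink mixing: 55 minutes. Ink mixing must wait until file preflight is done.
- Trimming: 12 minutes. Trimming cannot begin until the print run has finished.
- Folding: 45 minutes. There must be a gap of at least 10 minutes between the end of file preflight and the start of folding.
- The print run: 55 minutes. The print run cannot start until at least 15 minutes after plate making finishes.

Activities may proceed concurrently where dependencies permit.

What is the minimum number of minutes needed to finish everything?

187

File preflight cannot begin until its own release at minute 5. It runs from minute 5 to 5 + 45 = minute 50.
Folding cannot begin until file preflight (finishes minute 50, plus 10-minute gap → minute 60). It runs from minute 60 to 60 + 45 = minute 105.
After file preflight (finishes minute 50, plus 5-minute gap → minute 55), drying can start at minute 55 and finishes at minute 120.
Ink mixing waits on file preflight (finishes minute 50), so it starts at minute 50 and finishes at 50 + 55 = minute 105.
Plate making cannot begin until file preflight (finishes minute 50). It runs from minute 50 to 50 + 55 = minute 105.
The print run cannot begin until plate making (finishes minute 105, plus 15-minute gap → minute 120). It runs from minute 120 to 120 + 55 = minute 175.
After the print run (finishes minute 175), trimming can start at minute 175 and finishes at minute 187.
All tasks are finished once the last one completes. Finish times: File preflight at 50, Plate making at 105, Ink mixing at 105, The print run at 175, Drying at 120, Trimming at 187, Folding at 105. The latest is minute 187.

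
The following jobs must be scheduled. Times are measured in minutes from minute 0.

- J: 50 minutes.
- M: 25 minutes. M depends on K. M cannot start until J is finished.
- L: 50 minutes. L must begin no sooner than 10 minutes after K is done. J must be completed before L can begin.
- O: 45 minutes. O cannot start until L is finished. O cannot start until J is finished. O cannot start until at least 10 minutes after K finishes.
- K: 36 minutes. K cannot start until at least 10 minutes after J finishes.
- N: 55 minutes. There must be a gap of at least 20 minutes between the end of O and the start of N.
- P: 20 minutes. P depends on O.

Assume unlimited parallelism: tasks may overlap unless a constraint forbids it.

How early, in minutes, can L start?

106

J can start immediately at minute 0; it finishes at minute 50.
After J (finishes minute 50, plus 10-minute gap → minute 60), K can start at minute 60 and finishes at minute 96.
L waits on K (finishes minute 96, plus 10-minute gap → minute 106); J (finishes minute 50). The latest of these is minute 106, which is the earliest L can start.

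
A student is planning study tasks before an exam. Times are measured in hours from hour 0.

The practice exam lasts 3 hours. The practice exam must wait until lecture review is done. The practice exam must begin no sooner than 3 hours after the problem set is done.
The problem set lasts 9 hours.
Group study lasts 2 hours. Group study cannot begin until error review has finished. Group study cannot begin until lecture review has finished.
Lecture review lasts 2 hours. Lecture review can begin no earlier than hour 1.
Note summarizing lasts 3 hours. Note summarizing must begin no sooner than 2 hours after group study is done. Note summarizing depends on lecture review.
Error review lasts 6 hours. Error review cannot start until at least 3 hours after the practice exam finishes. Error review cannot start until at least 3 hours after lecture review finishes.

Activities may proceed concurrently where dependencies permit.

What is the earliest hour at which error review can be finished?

The problem set has no prerequisites, so it starts at hour 0 and finishes at hour 9.
Lecture review waits on its own release at hour 1, so it starts at hour 1 and finishes at 1 + 2 = hour 3.
The practice exam needs all of lecture review (finishes hour 3); the problem set (finishes hour 9, plus 3-hour gap → hour 12). That puts its earliest start at hour 12; it finishes at 12 + 3 = hour 15.
Error review needs all of the practice exam (finishes hour 15, plus 3-hour gap → hour 18); lecture review (finishes hour 3, plus 3-hour gap → hour 6). That puts its earliest start at hour 18; it finishes at 18 + 6 = hour 24.

24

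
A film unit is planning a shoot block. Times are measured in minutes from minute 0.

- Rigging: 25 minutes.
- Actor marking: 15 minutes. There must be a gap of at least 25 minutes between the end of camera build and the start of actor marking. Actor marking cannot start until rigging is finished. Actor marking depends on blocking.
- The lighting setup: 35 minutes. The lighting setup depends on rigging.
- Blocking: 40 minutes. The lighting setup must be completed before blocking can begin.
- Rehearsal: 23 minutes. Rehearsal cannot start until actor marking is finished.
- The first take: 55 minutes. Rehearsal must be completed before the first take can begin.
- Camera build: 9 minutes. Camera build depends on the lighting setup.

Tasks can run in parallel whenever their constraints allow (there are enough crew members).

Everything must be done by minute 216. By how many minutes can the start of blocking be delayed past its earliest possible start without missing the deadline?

Rigging can start immediately at minute 0; it finishes at minute 25.
The lighting setup cannot begin until rigging (finishes minute 25). It runs from minute 25 to 25 + 35 = minute 60.
Blocking waits on the lighting setup (finishes minute 60), so it starts at minute 60 and finishes at 60 + 40 = minute 100.

Working backward from the deadline:
To finish by minute 216, the first take (duration 55) must start no later than minute 161.
Rehearsal must finish before the first take (must start by minute 161). With a 23-minute duration, rehearsal must start by 161 − 23 = minute 138.
Since rehearsal (must start by minute 138) depends on it, actor marking must finish by minute 138. Backing off its 15-minute duration gives a latest start of minute 123.
Since actor marking (must start by minute 123) depends on it, blocking must finish by minute 123. Backing off its 40-minute duration gives a latest start of minute 83.
So blocking can start as early as minute 60 and as late as minute 83, giving 83 − 60 = 23 minutes of slack.

23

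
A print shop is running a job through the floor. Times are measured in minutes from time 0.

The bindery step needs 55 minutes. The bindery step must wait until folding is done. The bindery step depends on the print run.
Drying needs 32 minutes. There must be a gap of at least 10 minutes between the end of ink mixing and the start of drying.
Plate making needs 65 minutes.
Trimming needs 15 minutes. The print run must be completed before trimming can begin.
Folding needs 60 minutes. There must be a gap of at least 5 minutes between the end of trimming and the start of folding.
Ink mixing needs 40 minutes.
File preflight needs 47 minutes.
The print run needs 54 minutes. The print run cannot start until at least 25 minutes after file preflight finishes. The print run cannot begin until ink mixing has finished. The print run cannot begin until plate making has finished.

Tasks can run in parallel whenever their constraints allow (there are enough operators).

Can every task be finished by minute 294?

Yes

Nothing blocks ink mixing, so it runs from minute 0 to minute 40.
After ink mixing (finishes minute 40, plus 10-minute gap → minute 50), drying can start at minute 50 and finishes at minute 82.
Plate making can start immediately at minute 0; it finishes at minute 65.
File preflight can start immediately at minute 0; it finishes at minute 47.
The print run cannot start until file preflight (finishes minute 47, plus 25-minute gap → minute 72); ink mixing (finishes minute 40); plate making (finishes minute 65). The controlling bound is minute 72, so the print run finishes at 72 + 54 = minute 126.
After the print run (finishes minute 126), trimming can start at minute 126 and finishes at minute 141.
Folding cannot begin until trimming (finishes minute 141, plus 5-minute gap → minute 146). It runs from minute 146 to 146 + 60 = minute 206.
The bindery step needs all of folding (finishes minute 206); the print run (finishes minute 126). That puts its earliest start at minute 206; it finishes at 206 + 55 = minute 261.
Every task is finished by minute 261, which is no later than the deadline of 294, so the schedule is feasible.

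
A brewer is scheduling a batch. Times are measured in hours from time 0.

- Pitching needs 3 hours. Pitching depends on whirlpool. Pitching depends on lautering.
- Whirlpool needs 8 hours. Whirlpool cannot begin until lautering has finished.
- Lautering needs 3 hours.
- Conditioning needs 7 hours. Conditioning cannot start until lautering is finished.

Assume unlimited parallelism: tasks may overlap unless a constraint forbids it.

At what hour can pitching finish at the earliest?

Nothing blocks lautering, so it runs from hour 0 to hour 3.
After lautering (finishes hour 3), whirlpool can start at hour 3 and finishes at hour 11.
Pitching needs all of whirlpool (finishes hour 11); lautering (finishes hour 3). That puts its earliest start at hour 11; it finishes at 11 + 3 = hour 14.

14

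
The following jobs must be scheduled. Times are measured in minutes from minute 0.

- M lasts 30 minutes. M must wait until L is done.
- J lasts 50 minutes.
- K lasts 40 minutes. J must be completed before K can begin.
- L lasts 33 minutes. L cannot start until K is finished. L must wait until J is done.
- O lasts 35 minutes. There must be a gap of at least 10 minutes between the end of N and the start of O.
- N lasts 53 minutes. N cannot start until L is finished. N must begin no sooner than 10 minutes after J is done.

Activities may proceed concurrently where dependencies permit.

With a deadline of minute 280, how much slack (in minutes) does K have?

J has no prerequisites, so it starts at minute 0 and finishes at minute 50.
After J (finishes minute 50), K can start at minute 50 and finishes at minute 90.

Working backward from the deadline:
M must finish by minute 280; it takes 30 minutes, so it must start by 280 − 30 = minute 250.
O must finish by minute 280; it takes 35 minutes, so it must start by 280 − 35 = minute 245.
N has to be done before O (must start by minute 245, minus 10-minute gap → minute 235). That means finishing by minute 235, i.e. starting by 235 − 53 = minute 182.
For L: M (must start by minute 250); N (must start by minute 182). The most restrictive is minute 182; with a 33-minute duration, L must start by minute 149.
K must finish before L (must start by minute 149). With a 40-minute duration, K must start by 149 − 40 = minute 109.
So K can start as early as minute 50 and as late as minute 109, giving 109 − 50 = 59 minutes of slack.

59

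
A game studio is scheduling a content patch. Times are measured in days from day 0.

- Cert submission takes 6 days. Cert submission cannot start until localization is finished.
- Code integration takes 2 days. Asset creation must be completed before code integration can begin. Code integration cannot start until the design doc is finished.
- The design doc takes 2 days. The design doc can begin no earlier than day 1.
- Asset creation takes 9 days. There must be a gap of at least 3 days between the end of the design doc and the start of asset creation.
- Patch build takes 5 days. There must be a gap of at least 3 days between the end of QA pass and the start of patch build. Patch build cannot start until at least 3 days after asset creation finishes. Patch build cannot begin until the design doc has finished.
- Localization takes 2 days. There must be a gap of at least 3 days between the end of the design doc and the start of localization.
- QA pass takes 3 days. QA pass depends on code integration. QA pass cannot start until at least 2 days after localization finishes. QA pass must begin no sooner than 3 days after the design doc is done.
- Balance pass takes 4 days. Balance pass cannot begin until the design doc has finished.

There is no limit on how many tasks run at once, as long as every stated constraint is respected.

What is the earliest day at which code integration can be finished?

After its own release at day 1, the design doc can start at day 1 and finishes at day 3.
Asset creation waits on the design doc (finishes day 3, plus 3-day gap → day 6), so it starts at day 6 and finishes at 6 + 9 = day 15.
Code integration has to wait for asset creation (finishes day 15); the design doc (finishes day 3). The latest of these is day 15, so code integration runs day 15 to 15 + 2 = day 17.

17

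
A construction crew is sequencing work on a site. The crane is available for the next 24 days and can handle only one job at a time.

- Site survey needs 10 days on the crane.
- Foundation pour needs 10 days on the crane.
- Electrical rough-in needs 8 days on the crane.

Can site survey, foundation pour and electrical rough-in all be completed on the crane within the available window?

Running back to back, the jobs need 10 + 10 + 8 = 28 days on the crane.
Since 28 > 24, they cannot all fit.

No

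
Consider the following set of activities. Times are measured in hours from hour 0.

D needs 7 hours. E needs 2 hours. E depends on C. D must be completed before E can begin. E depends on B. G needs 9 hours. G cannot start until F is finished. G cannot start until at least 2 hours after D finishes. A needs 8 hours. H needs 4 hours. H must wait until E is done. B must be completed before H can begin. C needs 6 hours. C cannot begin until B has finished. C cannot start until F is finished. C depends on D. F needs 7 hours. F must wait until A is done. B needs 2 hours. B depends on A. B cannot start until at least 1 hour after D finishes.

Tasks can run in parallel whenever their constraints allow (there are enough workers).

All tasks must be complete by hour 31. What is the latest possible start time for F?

12

H has no dependents, so it just needs to finish by hour 31. Starting by 31 − 4 = hour 27 achieves that.
E must finish before H (must start by hour 27). With a 2-hour duration, E must start by 27 − 2 = hour 25.
C feeds into E (must start by hour 25); so C must finish by hour 25 and therefore start by hour 19.
G must finish by hour 31; it takes 9 hours, so it must start by 31 − 9 = hour 22.
F has several dependents: C (must start by hour 19); G (must start by hour 22). The earliest of those limits is hour 19, so F must start by 19 − 7 = hour 12.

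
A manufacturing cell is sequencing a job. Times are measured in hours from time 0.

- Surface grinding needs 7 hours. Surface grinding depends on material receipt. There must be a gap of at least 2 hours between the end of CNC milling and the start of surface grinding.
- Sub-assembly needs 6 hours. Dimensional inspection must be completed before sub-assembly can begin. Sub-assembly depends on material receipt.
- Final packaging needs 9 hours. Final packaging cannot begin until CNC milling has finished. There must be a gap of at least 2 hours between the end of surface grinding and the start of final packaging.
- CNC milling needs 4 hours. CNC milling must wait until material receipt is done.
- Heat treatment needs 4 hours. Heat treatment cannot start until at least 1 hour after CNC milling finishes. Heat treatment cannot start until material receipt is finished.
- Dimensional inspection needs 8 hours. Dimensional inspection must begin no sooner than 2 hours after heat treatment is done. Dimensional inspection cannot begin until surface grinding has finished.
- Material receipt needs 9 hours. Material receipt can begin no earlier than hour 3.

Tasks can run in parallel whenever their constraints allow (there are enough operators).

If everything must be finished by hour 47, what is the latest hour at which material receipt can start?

Sub-assembly has no dependents, so it just needs to finish by hour 47. Starting by 47 − 6 = hour 41 achieves that.
Dimensional inspection feeds into sub-assembly (must start by hour 41); so dimensional inspection must finish by hour 41 and therefore start by hour 33.
Heat treatment must finish before dimensional inspection (must start by hour 33, minus 2-hour gap → hour 31). With a 4-hour duration, heat treatment must start by 31 − 4 = hour 27.
To finish by hour 47, final packaging (duration 9) must start no later than hour 38.
For surface grinding: dimensional inspection (must start by hour 33); final packaging (must start by hour 38, minus 2-hour gap → hour 36). The most restrictive is hour 33; with a 7-hour duration, surface grinding must start by hour 26.
CNC milling must finish in time for heat treatment (must start by hour 27, minus 1-hour gap → hour 26); surface grinding (must start by hour 26, minus 2-hour gap → hour 24); final packaging (must start by hour 38). The tightest is hour 24, so CNC milling must start by 24 − 4 = hour 20.
For material receipt: CNC milling (must start by hour 20); heat treatment (must start by hour 27); surface grinding (must start by hour 26); sub-assembly (must start by hour 41). The most restrictive is hour 20; with a 9-hour duration, material receipt must start by hour 11.

11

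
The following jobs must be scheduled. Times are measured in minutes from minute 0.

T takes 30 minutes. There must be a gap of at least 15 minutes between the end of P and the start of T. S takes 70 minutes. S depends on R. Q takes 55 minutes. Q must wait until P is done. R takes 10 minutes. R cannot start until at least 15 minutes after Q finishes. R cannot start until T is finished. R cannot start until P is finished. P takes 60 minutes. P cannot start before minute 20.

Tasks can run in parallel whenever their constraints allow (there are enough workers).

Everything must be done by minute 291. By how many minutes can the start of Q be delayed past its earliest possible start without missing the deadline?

61

P cannot begin until its own release at minute 20. It runs from minute 20 to 20 + 60 = minute 80.
Q waits on P (finishes minute 80), so it starts at minute 80 and finishes at 80 + 55 = minute 135.

Working backward from the deadline:
To finish by minute 291, S (duration 70) must start no later than minute 221.
R has to be done before S (must start by minute 221). That means finishing by minute 221, i.e. starting by 221 − 10 = minute 211.
Q feeds into R (must start by minute 211, minus 15-minute gap → minute 196); so Q must finish by minute 196 and therefore start by minute 141.
So Q can start as early as minute 80 and as late as minute 141, giving 141 − 80 = 61 minutes of slack.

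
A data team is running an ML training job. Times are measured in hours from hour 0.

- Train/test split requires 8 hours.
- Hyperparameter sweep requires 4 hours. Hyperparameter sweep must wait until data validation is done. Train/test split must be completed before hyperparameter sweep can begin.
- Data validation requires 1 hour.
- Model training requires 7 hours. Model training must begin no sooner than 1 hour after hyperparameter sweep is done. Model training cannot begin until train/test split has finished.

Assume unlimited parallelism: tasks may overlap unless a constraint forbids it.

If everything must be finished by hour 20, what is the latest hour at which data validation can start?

Model training must finish by hour 20; it takes 7 hours, so it must start by 20 − 7 = hour 13.
Hyperparameter sweep feeds into model training (must start by hour 13, minus 1-hour gap → hour 12); so hyperparameter sweep must finish by hour 12 and therefore start by hour 8.
Since hyperparameter sweep (must start by hour 8) depends on it, data validation must finish by hour 8. Backing off its 1-hour duration gives a latest start of hour 7.

7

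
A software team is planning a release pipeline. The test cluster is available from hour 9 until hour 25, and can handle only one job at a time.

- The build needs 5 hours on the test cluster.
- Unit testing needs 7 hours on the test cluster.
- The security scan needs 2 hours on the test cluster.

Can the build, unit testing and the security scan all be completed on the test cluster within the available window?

Yes

The test cluster window is 25 − 9 = 16 hours.
Running back to back, the jobs need 5 + 7 + 2 = 14 hours on the test cluster.
Since 14 ≤ 16, they fit within the window.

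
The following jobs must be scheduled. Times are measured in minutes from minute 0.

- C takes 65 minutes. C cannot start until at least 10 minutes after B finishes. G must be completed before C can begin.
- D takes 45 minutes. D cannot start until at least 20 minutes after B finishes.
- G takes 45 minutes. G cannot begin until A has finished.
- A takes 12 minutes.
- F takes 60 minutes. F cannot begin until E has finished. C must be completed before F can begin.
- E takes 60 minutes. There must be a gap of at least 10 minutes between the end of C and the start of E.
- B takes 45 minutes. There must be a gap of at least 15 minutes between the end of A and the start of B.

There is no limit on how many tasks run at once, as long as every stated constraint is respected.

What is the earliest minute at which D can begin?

A can start immediately at minute 0; it finishes at minute 12.
After A (finishes minute 12, plus 15-minute gap → minute 27), B can start at minute 27 and finishes at minute 72.
D waits on B (finishes minute 72, plus 20-minute gap → minute 92), so the earliest it can start is minute 92.

92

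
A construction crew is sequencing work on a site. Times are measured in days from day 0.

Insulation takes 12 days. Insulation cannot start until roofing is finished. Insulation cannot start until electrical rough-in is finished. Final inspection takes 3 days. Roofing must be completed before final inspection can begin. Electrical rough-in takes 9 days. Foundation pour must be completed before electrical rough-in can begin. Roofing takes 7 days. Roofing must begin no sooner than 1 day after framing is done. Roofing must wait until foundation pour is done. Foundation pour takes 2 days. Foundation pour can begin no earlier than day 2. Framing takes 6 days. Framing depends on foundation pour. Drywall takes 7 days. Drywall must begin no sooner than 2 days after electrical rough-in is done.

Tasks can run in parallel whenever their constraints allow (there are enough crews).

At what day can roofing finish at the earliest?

After its own release at day 2, foundation pour can start at day 2 and finishes at day 4.
Framing waits on foundation pour (finishes day 4), so it starts at day 4 and finishes at 4 + 6 = day 10.
Roofing cannot start until framing (finishes day 10, plus 1-day gap → day 11); foundation pour (finishes day 4). The controlling bound is day 11, so roofing finishes at 11 + 7 = day 18.

18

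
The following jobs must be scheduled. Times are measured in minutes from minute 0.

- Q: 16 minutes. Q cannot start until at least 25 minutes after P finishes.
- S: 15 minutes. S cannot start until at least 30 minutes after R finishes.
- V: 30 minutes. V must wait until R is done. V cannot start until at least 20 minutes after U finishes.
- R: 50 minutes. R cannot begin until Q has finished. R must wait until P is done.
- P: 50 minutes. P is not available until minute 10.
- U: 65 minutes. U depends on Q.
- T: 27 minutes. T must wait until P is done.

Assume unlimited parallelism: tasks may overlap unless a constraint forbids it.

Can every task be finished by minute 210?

No

P cannot begin until its own release at minute 10. It runs from minute 10 to 10 + 50 = minute 60.
T waits on P (finishes minute 60), so it starts at minute 60 and finishes at 60 + 27 = minute 87.
After P (finishes minute 60, plus 25-minute gap → minute 85), Q can start at minute 85 and finishes at minute 101.
U waits on Q (finishes minute 101), so it starts at minute 101 and finishes at 101 + 65 = minute 166.
R cannot start until Q (finishes minute 101); P (finishes minute 60). The controlling bound is minute 101, so R finishes at 101 + 50 = minute 151.
V has to wait for R (finishes minute 151); U (finishes minute 166, plus 20-minute gap → minute 186). The latest of these is minute 186, so V runs minute 186 to 186 + 30 = minute 216.
After R (finishes minute 151, plus 30-minute gap → minute 181), S can start at minute 181 and finishes at minute 196.
The earliest everything can be done is minute 216, which is after the deadline of 210, so it is not possible.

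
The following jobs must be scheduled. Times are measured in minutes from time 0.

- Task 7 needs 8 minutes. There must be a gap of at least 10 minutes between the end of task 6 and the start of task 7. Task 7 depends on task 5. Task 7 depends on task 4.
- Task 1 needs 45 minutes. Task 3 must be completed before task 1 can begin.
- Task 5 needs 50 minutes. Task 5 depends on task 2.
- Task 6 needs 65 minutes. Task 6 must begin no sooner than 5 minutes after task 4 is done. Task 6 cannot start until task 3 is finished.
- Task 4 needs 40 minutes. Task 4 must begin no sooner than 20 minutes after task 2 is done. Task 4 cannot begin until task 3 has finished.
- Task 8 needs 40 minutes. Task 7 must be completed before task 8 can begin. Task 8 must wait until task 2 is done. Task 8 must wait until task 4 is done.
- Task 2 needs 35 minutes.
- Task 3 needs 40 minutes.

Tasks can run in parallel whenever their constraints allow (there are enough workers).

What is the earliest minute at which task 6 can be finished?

Task 3 has no prerequisites, so it starts at minute 0 and finishes at minute 40.
Task 2 has no prerequisites, so it starts at minute 0 and finishes at minute 35.
Task 4 needs all of task 2 (finishes minute 35, plus 20-minute gap → minute 55); task 3 (finishes minute 40). That puts its earliest start at minute 55; it finishes at 55 + 40 = minute 95.
For task 6: task 4 (finishes minute 95, plus 5-minute gap → minute 100); task 3 (finishes minute 40). Taking the maximum gives a start of minute 100, and it finishes at 100 + 65 = minute 165.

165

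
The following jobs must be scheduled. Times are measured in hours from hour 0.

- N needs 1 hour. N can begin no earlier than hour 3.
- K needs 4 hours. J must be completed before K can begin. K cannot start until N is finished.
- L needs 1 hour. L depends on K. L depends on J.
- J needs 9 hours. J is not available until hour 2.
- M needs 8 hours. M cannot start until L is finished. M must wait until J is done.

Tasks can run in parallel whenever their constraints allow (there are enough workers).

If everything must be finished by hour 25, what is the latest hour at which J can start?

M has no dependents, so it just needs to finish by hour 25. Starting by 25 − 8 = hour 17 achieves that.
L feeds into M (must start by hour 17); so L must finish by hour 17 and therefore start by hour 16.
K feeds into L (must start by hour 16); so K must finish by hour 16 and therefore start by hour 12.
J feeds K (must start by hour 12); L (must start by hour 16); M (must start by hour 17). Taking the minimum, J must finish by hour 12 and start by 12 − 9 = hour 3.

3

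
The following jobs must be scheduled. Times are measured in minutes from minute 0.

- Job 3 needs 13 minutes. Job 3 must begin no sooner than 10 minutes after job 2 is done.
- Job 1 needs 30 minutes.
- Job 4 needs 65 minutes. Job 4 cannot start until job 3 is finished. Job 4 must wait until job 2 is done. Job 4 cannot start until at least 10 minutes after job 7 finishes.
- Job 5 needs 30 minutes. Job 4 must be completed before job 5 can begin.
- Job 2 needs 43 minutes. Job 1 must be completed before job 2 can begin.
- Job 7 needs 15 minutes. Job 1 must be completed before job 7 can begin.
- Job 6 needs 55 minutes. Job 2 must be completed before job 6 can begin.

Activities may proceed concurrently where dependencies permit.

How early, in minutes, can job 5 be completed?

191

Job 1 can start immediately at minute 0; it finishes at minute 30.
Job 7 waits on job 1 (finishes minute 30), so it starts at minute 30 and finishes at 30 + 15 = minute 45.
After job 1 (finishes minute 30), job 2 can start at minute 30 and finishes at minute 73.
Job 3 cannot begin until job 2 (finishes minute 73, plus 10-minute gap → minute 83). It runs from minute 83 to 83 + 13 = minute 96.
Job 4 cannot start until job 3 (finishes minute 96); job 2 (finishes minute 73); job 7 (finishes minute 45, plus 10-minute gap → minute 55). The controlling bound is minute 96, so job 4 finishes at 96 + 65 = minute 161.
Job 5 cannot begin until job 4 (finishes minute 161). It runs from minute 161 to 161 + 30 = minute 191.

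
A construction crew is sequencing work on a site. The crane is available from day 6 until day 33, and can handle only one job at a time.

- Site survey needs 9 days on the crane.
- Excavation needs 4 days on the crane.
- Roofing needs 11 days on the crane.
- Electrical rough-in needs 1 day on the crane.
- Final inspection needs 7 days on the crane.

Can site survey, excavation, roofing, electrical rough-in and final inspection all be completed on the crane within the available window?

No

The crane window is 33 − 6 = 27 days.
Running back to back, the jobs need 9 + 4 + 11 + 1 + 7 = 32 days on the crane.
Since 32 > 27, they cannot all fit.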